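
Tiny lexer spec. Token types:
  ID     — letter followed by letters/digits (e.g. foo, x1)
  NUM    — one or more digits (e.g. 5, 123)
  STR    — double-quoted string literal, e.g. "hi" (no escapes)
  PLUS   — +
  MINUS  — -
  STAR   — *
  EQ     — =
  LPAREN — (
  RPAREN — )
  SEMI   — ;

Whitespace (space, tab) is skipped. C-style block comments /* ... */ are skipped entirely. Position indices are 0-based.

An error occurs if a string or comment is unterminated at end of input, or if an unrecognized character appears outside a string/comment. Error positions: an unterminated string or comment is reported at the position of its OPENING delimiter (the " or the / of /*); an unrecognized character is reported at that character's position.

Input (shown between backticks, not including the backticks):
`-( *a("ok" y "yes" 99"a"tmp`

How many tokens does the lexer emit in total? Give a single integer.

Answer: 11

Derivation:
pos=0: emit MINUS '-'
pos=1: emit LPAREN '('
pos=3: emit STAR '*'
pos=4: emit ID 'a' (now at pos=5)
pos=5: emit LPAREN '('
pos=6: enter STRING mode
pos=6: emit STR "ok" (now at pos=10)
pos=11: emit ID 'y' (now at pos=12)
pos=13: enter STRING mode
pos=13: emit STR "yes" (now at pos=18)
pos=19: emit NUM '99' (now at pos=21)
pos=21: enter STRING mode
pos=21: emit STR "a" (now at pos=24)
pos=24: emit ID 'tmp' (now at pos=27)
DONE. 11 tokens: [MINUS, LPAREN, STAR, ID, LPAREN, STR, ID, STR, NUM, STR, ID]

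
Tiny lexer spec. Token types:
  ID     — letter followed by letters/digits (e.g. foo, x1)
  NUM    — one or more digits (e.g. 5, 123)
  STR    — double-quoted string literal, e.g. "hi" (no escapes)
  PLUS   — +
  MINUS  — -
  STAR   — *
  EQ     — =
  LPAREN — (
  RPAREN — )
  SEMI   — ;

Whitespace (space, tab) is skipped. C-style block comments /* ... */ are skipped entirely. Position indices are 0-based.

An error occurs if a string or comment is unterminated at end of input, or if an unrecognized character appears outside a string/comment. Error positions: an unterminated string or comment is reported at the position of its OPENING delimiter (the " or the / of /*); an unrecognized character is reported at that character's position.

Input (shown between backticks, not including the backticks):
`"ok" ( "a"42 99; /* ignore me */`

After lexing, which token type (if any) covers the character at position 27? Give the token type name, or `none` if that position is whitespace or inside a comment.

Answer: none

Derivation:
pos=0: enter STRING mode
pos=0: emit STR "ok" (now at pos=4)
pos=5: emit LPAREN '('
pos=7: enter STRING mode
pos=7: emit STR "a" (now at pos=10)
pos=10: emit NUM '42' (now at pos=12)
pos=13: emit NUM '99' (now at pos=15)
pos=15: emit SEMI ';'
pos=17: enter COMMENT mode (saw '/*')
exit COMMENT mode (now at pos=32)
DONE. 6 tokens: [STR, LPAREN, STR, NUM, NUM, SEMI]
Position 27: char is 'm' -> none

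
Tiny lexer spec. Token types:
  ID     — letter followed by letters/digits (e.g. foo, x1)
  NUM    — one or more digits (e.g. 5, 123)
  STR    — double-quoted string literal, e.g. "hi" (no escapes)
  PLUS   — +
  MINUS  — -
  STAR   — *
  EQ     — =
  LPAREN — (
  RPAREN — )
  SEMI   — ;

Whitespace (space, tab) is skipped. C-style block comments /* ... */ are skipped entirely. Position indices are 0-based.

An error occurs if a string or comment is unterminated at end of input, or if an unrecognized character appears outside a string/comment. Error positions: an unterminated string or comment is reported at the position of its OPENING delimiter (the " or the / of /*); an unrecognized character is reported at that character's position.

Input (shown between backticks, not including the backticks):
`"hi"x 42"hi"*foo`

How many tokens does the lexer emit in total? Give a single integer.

Answer: 6

Derivation:
pos=0: enter STRING mode
pos=0: emit STR "hi" (now at pos=4)
pos=4: emit ID 'x' (now at pos=5)
pos=6: emit NUM '42' (now at pos=8)
pos=8: enter STRING mode
pos=8: emit STR "hi" (now at pos=12)
pos=12: emit STAR '*'
pos=13: emit ID 'foo' (now at pos=16)
DONE. 6 tokens: [STR, ID, NUM, STR, STAR, ID]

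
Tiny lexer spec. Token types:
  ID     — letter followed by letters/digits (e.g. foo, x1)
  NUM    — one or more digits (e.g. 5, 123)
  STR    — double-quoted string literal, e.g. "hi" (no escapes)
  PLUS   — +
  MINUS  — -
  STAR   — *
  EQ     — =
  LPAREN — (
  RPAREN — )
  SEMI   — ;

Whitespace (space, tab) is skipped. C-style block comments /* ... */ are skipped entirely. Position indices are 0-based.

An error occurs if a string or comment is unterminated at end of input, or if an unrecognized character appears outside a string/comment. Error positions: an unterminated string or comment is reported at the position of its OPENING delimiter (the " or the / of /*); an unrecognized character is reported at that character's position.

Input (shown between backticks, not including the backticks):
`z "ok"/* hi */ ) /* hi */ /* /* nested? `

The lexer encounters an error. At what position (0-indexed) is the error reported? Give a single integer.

pos=0: emit ID 'z' (now at pos=1)
pos=2: enter STRING mode
pos=2: emit STR "ok" (now at pos=6)
pos=6: enter COMMENT mode (saw '/*')
exit COMMENT mode (now at pos=14)
pos=15: emit RPAREN ')'
pos=17: enter COMMENT mode (saw '/*')
exit COMMENT mode (now at pos=25)
pos=26: enter COMMENT mode (saw '/*')
pos=26: ERROR — unterminated comment (reached EOF)

Answer: 26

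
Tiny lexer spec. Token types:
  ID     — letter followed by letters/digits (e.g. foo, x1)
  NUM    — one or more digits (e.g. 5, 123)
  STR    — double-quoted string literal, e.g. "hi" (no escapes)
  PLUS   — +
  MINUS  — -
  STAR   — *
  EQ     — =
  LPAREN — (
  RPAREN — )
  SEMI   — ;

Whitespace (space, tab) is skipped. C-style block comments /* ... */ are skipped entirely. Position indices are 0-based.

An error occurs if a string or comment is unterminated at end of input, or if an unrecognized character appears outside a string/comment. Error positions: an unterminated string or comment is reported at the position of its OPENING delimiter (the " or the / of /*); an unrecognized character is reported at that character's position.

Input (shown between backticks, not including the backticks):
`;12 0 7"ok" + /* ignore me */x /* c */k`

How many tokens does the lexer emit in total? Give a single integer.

Answer: 8

Derivation:
pos=0: emit SEMI ';'
pos=1: emit NUM '12' (now at pos=3)
pos=4: emit NUM '0' (now at pos=5)
pos=6: emit NUM '7' (now at pos=7)
pos=7: enter STRING mode
pos=7: emit STR "ok" (now at pos=11)
pos=12: emit PLUS '+'
pos=14: enter COMMENT mode (saw '/*')
exit COMMENT mode (now at pos=29)
pos=29: emit ID 'x' (now at pos=30)
pos=31: enter COMMENT mode (saw '/*')
exit COMMENT mode (now at pos=38)
pos=38: emit ID 'k' (now at pos=39)
DONE. 8 tokens: [SEMI, NUM, NUM, NUM, STR, PLUS, ID, ID]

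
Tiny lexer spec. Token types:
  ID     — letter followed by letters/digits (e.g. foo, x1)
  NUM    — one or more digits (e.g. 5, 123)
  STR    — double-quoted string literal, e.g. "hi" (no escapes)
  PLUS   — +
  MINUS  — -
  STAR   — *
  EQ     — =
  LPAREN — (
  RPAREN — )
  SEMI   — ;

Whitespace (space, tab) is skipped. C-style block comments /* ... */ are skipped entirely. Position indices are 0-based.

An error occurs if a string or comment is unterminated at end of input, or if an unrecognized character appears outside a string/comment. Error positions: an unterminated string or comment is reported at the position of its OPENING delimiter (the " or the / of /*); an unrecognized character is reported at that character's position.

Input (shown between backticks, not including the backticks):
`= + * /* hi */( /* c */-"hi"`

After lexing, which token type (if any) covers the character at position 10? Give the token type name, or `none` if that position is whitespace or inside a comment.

Answer: none

Derivation:
pos=0: emit EQ '='
pos=2: emit PLUS '+'
pos=4: emit STAR '*'
pos=6: enter COMMENT mode (saw '/*')
exit COMMENT mode (now at pos=14)
pos=14: emit LPAREN '('
pos=16: enter COMMENT mode (saw '/*')
exit COMMENT mode (now at pos=23)
pos=23: emit MINUS '-'
pos=24: enter STRING mode
pos=24: emit STR "hi" (now at pos=28)
DONE. 6 tokens: [EQ, PLUS, STAR, LPAREN, MINUS, STR]
Position 10: char is 'i' -> none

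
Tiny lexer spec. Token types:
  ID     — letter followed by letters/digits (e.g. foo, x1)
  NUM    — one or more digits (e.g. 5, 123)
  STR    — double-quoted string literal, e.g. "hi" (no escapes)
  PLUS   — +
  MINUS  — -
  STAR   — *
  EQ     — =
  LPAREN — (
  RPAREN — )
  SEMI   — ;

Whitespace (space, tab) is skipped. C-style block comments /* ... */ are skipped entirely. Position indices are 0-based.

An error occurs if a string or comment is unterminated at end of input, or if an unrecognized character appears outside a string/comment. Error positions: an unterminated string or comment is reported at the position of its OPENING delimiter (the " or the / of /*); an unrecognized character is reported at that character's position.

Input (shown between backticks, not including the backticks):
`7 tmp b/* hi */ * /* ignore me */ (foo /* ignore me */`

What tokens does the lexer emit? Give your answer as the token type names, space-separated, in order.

Answer: NUM ID ID STAR LPAREN ID

Derivation:
pos=0: emit NUM '7' (now at pos=1)
pos=2: emit ID 'tmp' (now at pos=5)
pos=6: emit ID 'b' (now at pos=7)
pos=7: enter COMMENT mode (saw '/*')
exit COMMENT mode (now at pos=15)
pos=16: emit STAR '*'
pos=18: enter COMMENT mode (saw '/*')
exit COMMENT mode (now at pos=33)
pos=34: emit LPAREN '('
pos=35: emit ID 'foo' (now at pos=38)
pos=39: enter COMMENT mode (saw '/*')
exit COMMENT mode (now at pos=54)
DONE. 6 tokens: [NUM, ID, ID, STAR, LPAREN, ID]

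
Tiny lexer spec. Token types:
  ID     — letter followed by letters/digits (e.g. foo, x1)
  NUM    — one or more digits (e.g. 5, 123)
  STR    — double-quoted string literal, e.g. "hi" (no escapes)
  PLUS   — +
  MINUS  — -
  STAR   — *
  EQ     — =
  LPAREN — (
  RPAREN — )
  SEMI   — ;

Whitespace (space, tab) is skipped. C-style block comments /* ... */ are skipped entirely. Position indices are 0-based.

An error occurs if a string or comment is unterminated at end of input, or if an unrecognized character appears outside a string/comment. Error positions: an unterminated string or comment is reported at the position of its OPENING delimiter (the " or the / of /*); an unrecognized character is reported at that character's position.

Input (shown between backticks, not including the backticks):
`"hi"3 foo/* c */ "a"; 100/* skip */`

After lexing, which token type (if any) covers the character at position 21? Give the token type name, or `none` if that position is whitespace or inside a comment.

Answer: none

Derivation:
pos=0: enter STRING mode
pos=0: emit STR "hi" (now at pos=4)
pos=4: emit NUM '3' (now at pos=5)
pos=6: emit ID 'foo' (now at pos=9)
pos=9: enter COMMENT mode (saw '/*')
exit COMMENT mode (now at pos=16)
pos=17: enter STRING mode
pos=17: emit STR "a" (now at pos=20)
pos=20: emit SEMI ';'
pos=22: emit NUM '100' (now at pos=25)
pos=25: enter COMMENT mode (saw '/*')
exit COMMENT mode (now at pos=35)
DONE. 6 tokens: [STR, NUM, ID, STR, SEMI, NUM]
Position 21: char is ' ' -> none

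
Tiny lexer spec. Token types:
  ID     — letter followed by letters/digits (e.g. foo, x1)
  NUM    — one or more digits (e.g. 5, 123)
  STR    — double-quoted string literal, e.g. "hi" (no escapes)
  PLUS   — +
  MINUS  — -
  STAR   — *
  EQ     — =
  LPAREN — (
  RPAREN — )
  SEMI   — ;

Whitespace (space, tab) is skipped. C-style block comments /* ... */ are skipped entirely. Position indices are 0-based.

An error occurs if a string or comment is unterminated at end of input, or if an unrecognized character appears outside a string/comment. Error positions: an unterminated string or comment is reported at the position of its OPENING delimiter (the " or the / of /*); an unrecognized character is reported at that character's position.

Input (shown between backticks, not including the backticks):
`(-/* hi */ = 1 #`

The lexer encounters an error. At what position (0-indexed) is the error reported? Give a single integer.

Answer: 15

Derivation:
pos=0: emit LPAREN '('
pos=1: emit MINUS '-'
pos=2: enter COMMENT mode (saw '/*')
exit COMMENT mode (now at pos=10)
pos=11: emit EQ '='
pos=13: emit NUM '1' (now at pos=14)
pos=15: ERROR — unrecognized char '#'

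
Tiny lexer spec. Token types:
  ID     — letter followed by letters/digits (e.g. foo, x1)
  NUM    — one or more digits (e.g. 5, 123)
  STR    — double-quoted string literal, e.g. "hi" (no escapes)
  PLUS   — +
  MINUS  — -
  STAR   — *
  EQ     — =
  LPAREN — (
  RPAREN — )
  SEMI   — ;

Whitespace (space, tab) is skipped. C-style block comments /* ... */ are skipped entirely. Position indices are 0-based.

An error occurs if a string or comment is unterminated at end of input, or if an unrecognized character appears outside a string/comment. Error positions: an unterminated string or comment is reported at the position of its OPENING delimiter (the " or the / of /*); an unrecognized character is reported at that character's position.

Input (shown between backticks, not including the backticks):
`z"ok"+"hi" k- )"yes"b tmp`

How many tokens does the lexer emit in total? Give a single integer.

pos=0: emit ID 'z' (now at pos=1)
pos=1: enter STRING mode
pos=1: emit STR "ok" (now at pos=5)
pos=5: emit PLUS '+'
pos=6: enter STRING mode
pos=6: emit STR "hi" (now at pos=10)
pos=11: emit ID 'k' (now at pos=12)
pos=12: emit MINUS '-'
pos=14: emit RPAREN ')'
pos=15: enter STRING mode
pos=15: emit STR "yes" (now at pos=20)
pos=20: emit ID 'b' (now at pos=21)
pos=22: emit ID 'tmp' (now at pos=25)
DONE. 10 tokens: [ID, STR, PLUS, STR, ID, MINUS, RPAREN, STR, ID, ID]

Answer: 10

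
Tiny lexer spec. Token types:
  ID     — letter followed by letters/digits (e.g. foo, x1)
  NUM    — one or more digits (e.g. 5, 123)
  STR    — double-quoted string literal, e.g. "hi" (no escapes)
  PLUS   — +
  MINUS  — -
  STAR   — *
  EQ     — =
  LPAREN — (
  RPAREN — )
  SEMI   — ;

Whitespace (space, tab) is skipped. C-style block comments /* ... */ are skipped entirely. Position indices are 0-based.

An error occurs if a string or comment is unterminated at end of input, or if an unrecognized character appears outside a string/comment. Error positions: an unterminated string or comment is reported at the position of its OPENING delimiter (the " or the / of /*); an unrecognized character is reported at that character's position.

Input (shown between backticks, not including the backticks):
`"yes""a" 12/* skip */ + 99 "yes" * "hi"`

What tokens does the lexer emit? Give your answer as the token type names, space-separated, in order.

pos=0: enter STRING mode
pos=0: emit STR "yes" (now at pos=5)
pos=5: enter STRING mode
pos=5: emit STR "a" (now at pos=8)
pos=9: emit NUM '12' (now at pos=11)
pos=11: enter COMMENT mode (saw '/*')
exit COMMENT mode (now at pos=21)
pos=22: emit PLUS '+'
pos=24: emit NUM '99' (now at pos=26)
pos=27: enter STRING mode
pos=27: emit STR "yes" (now at pos=32)
pos=33: emit STAR '*'
pos=35: enter STRING mode
pos=35: emit STR "hi" (now at pos=39)
DONE. 8 tokens: [STR, STR, NUM, PLUS, NUM, STR, STAR, STR]

Answer: STR STR NUM PLUS NUM STR STAR STR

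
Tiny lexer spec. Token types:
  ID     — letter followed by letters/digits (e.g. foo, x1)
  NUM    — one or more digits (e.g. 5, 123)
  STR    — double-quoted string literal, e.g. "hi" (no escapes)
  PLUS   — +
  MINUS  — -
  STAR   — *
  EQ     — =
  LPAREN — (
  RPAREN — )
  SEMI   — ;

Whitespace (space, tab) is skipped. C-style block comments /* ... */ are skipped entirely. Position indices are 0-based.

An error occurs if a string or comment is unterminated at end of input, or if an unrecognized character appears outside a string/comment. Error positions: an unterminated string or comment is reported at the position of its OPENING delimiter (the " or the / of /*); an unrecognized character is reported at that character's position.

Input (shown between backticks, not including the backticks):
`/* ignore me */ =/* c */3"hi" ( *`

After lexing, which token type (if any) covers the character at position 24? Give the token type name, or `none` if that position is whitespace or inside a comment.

Answer: NUM

Derivation:
pos=0: enter COMMENT mode (saw '/*')
exit COMMENT mode (now at pos=15)
pos=16: emit EQ '='
pos=17: enter COMMENT mode (saw '/*')
exit COMMENT mode (now at pos=24)
pos=24: emit NUM '3' (now at pos=25)
pos=25: enter STRING mode
pos=25: emit STR "hi" (now at pos=29)
pos=30: emit LPAREN '('
pos=32: emit STAR '*'
DONE. 5 tokens: [EQ, NUM, STR, LPAREN, STAR]
Position 24: char is '3' -> NUM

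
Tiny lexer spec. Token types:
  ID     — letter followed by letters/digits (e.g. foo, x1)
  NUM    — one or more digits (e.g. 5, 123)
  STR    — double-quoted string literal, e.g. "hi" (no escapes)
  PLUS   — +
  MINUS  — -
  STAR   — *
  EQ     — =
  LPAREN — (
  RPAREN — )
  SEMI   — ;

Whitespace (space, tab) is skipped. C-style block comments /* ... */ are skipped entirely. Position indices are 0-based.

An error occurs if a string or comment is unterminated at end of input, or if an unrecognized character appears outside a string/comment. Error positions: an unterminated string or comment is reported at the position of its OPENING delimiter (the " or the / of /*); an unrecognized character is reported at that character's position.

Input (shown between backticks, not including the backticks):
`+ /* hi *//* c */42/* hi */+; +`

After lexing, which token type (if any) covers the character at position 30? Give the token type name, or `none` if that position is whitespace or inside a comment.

pos=0: emit PLUS '+'
pos=2: enter COMMENT mode (saw '/*')
exit COMMENT mode (now at pos=10)
pos=10: enter COMMENT mode (saw '/*')
exit COMMENT mode (now at pos=17)
pos=17: emit NUM '42' (now at pos=19)
pos=19: enter COMMENT mode (saw '/*')
exit COMMENT mode (now at pos=27)
pos=27: emit PLUS '+'
pos=28: emit SEMI ';'
pos=30: emit PLUS '+'
DONE. 5 tokens: [PLUS, NUM, PLUS, SEMI, PLUS]
Position 30: char is '+' -> PLUS

Answer: PLUS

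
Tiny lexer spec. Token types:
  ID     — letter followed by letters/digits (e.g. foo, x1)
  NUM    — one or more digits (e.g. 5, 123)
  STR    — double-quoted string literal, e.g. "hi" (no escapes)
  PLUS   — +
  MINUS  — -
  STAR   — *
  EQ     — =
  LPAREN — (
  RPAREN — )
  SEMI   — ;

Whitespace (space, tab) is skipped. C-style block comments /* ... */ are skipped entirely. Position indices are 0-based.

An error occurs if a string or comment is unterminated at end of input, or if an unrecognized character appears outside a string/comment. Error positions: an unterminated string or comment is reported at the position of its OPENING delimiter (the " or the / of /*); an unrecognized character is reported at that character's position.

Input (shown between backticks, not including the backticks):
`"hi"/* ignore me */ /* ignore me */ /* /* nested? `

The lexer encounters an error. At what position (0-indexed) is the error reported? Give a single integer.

pos=0: enter STRING mode
pos=0: emit STR "hi" (now at pos=4)
pos=4: enter COMMENT mode (saw '/*')
exit COMMENT mode (now at pos=19)
pos=20: enter COMMENT mode (saw '/*')
exit COMMENT mode (now at pos=35)
pos=36: enter COMMENT mode (saw '/*')
pos=36: ERROR — unterminated comment (reached EOF)

Answer: 36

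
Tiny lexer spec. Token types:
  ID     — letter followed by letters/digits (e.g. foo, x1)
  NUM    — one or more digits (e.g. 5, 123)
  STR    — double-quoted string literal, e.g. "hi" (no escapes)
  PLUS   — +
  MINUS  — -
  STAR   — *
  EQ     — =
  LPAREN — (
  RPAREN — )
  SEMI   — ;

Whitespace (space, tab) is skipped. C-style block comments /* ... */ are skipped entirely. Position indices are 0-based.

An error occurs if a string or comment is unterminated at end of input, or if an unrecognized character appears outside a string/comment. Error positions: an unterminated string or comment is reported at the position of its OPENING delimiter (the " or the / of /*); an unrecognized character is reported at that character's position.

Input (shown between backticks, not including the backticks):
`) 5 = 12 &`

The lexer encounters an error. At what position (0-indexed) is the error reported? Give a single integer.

Answer: 9

Derivation:
pos=0: emit RPAREN ')'
pos=2: emit NUM '5' (now at pos=3)
pos=4: emit EQ '='
pos=6: emit NUM '12' (now at pos=8)
pos=9: ERROR — unrecognized char '&'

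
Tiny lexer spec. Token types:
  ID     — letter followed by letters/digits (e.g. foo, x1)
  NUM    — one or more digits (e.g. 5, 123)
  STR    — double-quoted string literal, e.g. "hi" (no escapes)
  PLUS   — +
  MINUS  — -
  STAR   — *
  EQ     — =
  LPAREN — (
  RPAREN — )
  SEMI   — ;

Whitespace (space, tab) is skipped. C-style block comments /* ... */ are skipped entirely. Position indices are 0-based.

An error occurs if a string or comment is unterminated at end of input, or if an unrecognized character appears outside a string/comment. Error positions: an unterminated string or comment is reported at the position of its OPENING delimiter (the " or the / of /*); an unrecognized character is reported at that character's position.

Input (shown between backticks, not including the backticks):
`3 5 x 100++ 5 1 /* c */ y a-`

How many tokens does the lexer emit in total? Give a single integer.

pos=0: emit NUM '3' (now at pos=1)
pos=2: emit NUM '5' (now at pos=3)
pos=4: emit ID 'x' (now at pos=5)
pos=6: emit NUM '100' (now at pos=9)
pos=9: emit PLUS '+'
pos=10: emit PLUS '+'
pos=12: emit NUM '5' (now at pos=13)
pos=14: emit NUM '1' (now at pos=15)
pos=16: enter COMMENT mode (saw '/*')
exit COMMENT mode (now at pos=23)
pos=24: emit ID 'y' (now at pos=25)
pos=26: emit ID 'a' (now at pos=27)
pos=27: emit MINUS '-'
DONE. 11 tokens: [NUM, NUM, ID, NUM, PLUS, PLUS, NUM, NUM, ID, ID, MINUS]

Answer: 11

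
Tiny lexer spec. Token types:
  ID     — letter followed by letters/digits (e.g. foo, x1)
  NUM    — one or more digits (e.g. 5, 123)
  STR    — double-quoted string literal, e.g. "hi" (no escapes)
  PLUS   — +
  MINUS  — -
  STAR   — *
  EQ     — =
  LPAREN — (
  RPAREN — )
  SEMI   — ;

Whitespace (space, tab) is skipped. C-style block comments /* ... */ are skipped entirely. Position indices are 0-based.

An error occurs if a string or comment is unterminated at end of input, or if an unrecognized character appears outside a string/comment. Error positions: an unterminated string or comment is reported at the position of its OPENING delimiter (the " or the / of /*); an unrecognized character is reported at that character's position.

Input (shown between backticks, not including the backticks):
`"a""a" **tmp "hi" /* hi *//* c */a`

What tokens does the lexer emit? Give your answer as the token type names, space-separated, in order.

Answer: STR STR STAR STAR ID STR ID

Derivation:
pos=0: enter STRING mode
pos=0: emit STR "a" (now at pos=3)
pos=3: enter STRING mode
pos=3: emit STR "a" (now at pos=6)
pos=7: emit STAR '*'
pos=8: emit STAR '*'
pos=9: emit ID 'tmp' (now at pos=12)
pos=13: enter STRING mode
pos=13: emit STR "hi" (now at pos=17)
pos=18: enter COMMENT mode (saw '/*')
exit COMMENT mode (now at pos=26)
pos=26: enter COMMENT mode (saw '/*')
exit COMMENT mode (now at pos=33)
pos=33: emit ID 'a' (now at pos=34)
DONE. 7 tokens: [STR, STR, STAR, STAR, ID, STR, ID]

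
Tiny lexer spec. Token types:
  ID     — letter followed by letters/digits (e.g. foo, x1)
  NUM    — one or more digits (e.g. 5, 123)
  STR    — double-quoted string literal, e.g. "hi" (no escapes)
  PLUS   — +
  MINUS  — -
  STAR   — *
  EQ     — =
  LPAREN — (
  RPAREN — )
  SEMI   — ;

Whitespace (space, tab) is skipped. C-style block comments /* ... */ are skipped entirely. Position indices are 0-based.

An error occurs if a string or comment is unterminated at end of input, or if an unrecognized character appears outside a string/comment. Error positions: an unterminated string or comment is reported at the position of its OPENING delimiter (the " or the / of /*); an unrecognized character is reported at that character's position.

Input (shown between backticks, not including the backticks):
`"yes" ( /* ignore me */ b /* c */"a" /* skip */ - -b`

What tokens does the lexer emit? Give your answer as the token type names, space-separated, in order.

Answer: STR LPAREN ID STR MINUS MINUS ID

Derivation:
pos=0: enter STRING mode
pos=0: emit STR "yes" (now at pos=5)
pos=6: emit LPAREN '('
pos=8: enter COMMENT mode (saw '/*')
exit COMMENT mode (now at pos=23)
pos=24: emit ID 'b' (now at pos=25)
pos=26: enter COMMENT mode (saw '/*')
exit COMMENT mode (now at pos=33)
pos=33: enter STRING mode
pos=33: emit STR "a" (now at pos=36)
pos=37: enter COMMENT mode (saw '/*')
exit COMMENT mode (now at pos=47)
pos=48: emit MINUS '-'
pos=50: emit MINUS '-'
pos=51: emit ID 'b' (now at pos=52)
DONE. 7 tokens: [STR, LPAREN, ID, STR, MINUS, MINUS, ID]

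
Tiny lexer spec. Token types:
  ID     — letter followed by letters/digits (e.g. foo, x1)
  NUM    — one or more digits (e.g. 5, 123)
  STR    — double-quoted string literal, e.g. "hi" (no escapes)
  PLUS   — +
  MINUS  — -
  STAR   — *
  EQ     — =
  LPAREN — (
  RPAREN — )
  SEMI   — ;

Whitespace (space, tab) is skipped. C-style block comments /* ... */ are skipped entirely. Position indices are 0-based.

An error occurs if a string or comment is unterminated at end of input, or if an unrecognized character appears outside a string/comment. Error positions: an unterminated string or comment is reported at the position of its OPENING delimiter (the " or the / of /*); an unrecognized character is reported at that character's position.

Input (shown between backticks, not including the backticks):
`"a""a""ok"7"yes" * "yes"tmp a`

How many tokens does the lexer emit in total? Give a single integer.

Answer: 9

Derivation:
pos=0: enter STRING mode
pos=0: emit STR "a" (now at pos=3)
pos=3: enter STRING mode
pos=3: emit STR "a" (now at pos=6)
pos=6: enter STRING mode
pos=6: emit STR "ok" (now at pos=10)
pos=10: emit NUM '7' (now at pos=11)
pos=11: enter STRING mode
pos=11: emit STR "yes" (now at pos=16)
pos=17: emit STAR '*'
pos=19: enter STRING mode
pos=19: emit STR "yes" (now at pos=24)
pos=24: emit ID 'tmp' (now at pos=27)
pos=28: emit ID 'a' (now at pos=29)
DONE. 9 tokens: [STR, STR, STR, NUM, STR, STAR, STR, ID, ID]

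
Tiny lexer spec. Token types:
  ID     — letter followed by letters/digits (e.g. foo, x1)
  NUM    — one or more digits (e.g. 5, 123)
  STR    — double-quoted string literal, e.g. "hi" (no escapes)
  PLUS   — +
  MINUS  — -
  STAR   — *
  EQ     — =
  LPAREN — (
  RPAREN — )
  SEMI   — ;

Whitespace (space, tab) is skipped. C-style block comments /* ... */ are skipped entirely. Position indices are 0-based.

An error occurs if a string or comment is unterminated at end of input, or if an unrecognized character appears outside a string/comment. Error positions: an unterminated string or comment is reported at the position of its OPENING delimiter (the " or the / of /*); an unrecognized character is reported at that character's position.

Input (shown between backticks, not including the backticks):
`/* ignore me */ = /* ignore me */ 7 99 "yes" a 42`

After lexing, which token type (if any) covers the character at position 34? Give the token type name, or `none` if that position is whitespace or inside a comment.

pos=0: enter COMMENT mode (saw '/*')
exit COMMENT mode (now at pos=15)
pos=16: emit EQ '='
pos=18: enter COMMENT mode (saw '/*')
exit COMMENT mode (now at pos=33)
pos=34: emit NUM '7' (now at pos=35)
pos=36: emit NUM '99' (now at pos=38)
pos=39: enter STRING mode
pos=39: emit STR "yes" (now at pos=44)
pos=45: emit ID 'a' (now at pos=46)
pos=47: emit NUM '42' (now at pos=49)
DONE. 6 tokens: [EQ, NUM, NUM, STR, ID, NUM]
Position 34: char is '7' -> NUM

Answer: NUM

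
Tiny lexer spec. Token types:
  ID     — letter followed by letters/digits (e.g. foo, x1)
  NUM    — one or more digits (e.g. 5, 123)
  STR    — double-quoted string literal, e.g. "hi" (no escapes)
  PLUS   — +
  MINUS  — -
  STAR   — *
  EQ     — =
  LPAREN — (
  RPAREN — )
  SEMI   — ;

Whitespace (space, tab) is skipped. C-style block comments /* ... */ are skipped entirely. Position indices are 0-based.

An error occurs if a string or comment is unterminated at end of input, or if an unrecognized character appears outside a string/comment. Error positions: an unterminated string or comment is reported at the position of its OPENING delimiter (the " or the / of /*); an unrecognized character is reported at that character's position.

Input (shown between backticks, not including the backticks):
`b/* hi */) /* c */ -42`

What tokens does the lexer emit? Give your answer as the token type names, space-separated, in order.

pos=0: emit ID 'b' (now at pos=1)
pos=1: enter COMMENT mode (saw '/*')
exit COMMENT mode (now at pos=9)
pos=9: emit RPAREN ')'
pos=11: enter COMMENT mode (saw '/*')
exit COMMENT mode (now at pos=18)
pos=19: emit MINUS '-'
pos=20: emit NUM '42' (now at pos=22)
DONE. 4 tokens: [ID, RPAREN, MINUS, NUM]

Answer: ID RPAREN MINUS NUM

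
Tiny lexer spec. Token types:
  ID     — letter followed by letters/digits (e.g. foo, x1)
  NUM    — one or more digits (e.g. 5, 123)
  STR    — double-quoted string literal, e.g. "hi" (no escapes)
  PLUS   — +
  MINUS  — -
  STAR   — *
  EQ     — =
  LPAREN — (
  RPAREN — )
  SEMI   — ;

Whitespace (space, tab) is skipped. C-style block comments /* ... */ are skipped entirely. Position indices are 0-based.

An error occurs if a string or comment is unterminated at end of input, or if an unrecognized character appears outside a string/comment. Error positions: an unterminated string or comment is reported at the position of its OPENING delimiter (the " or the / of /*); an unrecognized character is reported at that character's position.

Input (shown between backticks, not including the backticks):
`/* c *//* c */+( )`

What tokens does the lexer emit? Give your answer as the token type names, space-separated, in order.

Answer: PLUS LPAREN RPAREN

Derivation:
pos=0: enter COMMENT mode (saw '/*')
exit COMMENT mode (now at pos=7)
pos=7: enter COMMENT mode (saw '/*')
exit COMMENT mode (now at pos=14)
pos=14: emit PLUS '+'
pos=15: emit LPAREN '('
pos=17: emit RPAREN ')'
DONE. 3 tokens: [PLUS, LPAREN, RPAREN]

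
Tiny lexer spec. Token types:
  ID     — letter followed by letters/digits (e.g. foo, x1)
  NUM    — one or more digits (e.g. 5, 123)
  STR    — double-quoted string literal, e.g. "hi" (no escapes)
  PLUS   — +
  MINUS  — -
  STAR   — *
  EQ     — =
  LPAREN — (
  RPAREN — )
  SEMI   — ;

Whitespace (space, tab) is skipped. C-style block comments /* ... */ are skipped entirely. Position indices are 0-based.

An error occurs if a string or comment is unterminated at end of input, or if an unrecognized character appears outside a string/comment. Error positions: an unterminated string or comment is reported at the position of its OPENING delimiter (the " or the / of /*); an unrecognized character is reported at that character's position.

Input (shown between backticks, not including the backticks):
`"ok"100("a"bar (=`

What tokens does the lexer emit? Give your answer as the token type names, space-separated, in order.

Answer: STR NUM LPAREN STR ID LPAREN EQ

Derivation:
pos=0: enter STRING mode
pos=0: emit STR "ok" (now at pos=4)
pos=4: emit NUM '100' (now at pos=7)
pos=7: emit LPAREN '('
pos=8: enter STRING mode
pos=8: emit STR "a" (now at pos=11)
pos=11: emit ID 'bar' (now at pos=14)
pos=15: emit LPAREN '('
pos=16: emit EQ '='
DONE. 7 tokens: [STR, NUM, LPAREN, STR, ID, LPAREN, EQ]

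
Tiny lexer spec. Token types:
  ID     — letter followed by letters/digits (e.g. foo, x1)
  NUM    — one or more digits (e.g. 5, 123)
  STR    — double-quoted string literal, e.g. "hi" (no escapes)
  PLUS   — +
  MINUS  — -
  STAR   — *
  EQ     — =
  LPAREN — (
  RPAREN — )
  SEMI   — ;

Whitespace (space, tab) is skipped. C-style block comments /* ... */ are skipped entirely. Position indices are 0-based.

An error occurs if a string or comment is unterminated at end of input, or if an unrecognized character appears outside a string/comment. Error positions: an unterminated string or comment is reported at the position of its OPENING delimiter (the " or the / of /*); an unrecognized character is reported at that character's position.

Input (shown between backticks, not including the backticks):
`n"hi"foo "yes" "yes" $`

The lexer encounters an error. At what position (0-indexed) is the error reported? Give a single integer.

Answer: 21

Derivation:
pos=0: emit ID 'n' (now at pos=1)
pos=1: enter STRING mode
pos=1: emit STR "hi" (now at pos=5)
pos=5: emit ID 'foo' (now at pos=8)
pos=9: enter STRING mode
pos=9: emit STR "yes" (now at pos=14)
pos=15: enter STRING mode
pos=15: emit STR "yes" (now at pos=20)
pos=21: ERROR — unrecognized char '$'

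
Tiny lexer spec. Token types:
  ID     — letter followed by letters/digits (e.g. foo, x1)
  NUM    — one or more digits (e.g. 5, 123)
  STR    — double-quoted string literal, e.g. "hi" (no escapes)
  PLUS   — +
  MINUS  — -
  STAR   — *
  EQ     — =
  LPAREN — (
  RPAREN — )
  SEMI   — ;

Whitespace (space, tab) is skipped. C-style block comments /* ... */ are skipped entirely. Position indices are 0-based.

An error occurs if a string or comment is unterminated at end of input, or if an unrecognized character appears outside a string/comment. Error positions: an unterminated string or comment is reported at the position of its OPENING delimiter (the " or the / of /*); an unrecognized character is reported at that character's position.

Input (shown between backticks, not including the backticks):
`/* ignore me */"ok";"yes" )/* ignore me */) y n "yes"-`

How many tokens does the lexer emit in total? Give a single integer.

pos=0: enter COMMENT mode (saw '/*')
exit COMMENT mode (now at pos=15)
pos=15: enter STRING mode
pos=15: emit STR "ok" (now at pos=19)
pos=19: emit SEMI ';'
pos=20: enter STRING mode
pos=20: emit STR "yes" (now at pos=25)
pos=26: emit RPAREN ')'
pos=27: enter COMMENT mode (saw '/*')
exit COMMENT mode (now at pos=42)
pos=42: emit RPAREN ')'
pos=44: emit ID 'y' (now at pos=45)
pos=46: emit ID 'n' (now at pos=47)
pos=48: enter STRING mode
pos=48: emit STR "yes" (now at pos=53)
pos=53: emit MINUS '-'
DONE. 9 tokens: [STR, SEMI, STR, RPAREN, RPAREN, ID, ID, STR, MINUS]

Answer: 9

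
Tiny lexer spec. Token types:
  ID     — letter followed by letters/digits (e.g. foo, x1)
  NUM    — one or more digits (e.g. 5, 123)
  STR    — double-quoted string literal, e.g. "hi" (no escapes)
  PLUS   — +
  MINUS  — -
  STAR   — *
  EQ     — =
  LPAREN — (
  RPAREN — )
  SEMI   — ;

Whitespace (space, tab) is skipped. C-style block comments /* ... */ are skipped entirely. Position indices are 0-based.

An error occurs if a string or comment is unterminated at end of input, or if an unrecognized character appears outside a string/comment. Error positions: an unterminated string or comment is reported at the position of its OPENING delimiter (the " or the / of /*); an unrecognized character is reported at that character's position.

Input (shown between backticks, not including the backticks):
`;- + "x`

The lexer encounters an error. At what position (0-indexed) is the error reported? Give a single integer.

pos=0: emit SEMI ';'
pos=1: emit MINUS '-'
pos=3: emit PLUS '+'
pos=5: enter STRING mode
pos=5: ERROR — unterminated string

Answer: 5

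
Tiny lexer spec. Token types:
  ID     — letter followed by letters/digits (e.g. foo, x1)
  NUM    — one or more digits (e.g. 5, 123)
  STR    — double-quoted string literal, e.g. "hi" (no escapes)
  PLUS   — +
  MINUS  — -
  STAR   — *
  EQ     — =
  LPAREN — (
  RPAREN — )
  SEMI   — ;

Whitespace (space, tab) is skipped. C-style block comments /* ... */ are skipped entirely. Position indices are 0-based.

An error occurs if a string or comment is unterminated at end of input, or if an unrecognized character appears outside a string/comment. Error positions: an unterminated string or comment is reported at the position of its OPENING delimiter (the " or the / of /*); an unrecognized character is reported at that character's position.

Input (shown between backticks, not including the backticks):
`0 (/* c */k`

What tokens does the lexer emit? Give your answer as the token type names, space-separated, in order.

Answer: NUM LPAREN ID

Derivation:
pos=0: emit NUM '0' (now at pos=1)
pos=2: emit LPAREN '('
pos=3: enter COMMENT mode (saw '/*')
exit COMMENT mode (now at pos=10)
pos=10: emit ID 'k' (now at pos=11)
DONE. 3 tokens: [NUM, LPAREN, ID]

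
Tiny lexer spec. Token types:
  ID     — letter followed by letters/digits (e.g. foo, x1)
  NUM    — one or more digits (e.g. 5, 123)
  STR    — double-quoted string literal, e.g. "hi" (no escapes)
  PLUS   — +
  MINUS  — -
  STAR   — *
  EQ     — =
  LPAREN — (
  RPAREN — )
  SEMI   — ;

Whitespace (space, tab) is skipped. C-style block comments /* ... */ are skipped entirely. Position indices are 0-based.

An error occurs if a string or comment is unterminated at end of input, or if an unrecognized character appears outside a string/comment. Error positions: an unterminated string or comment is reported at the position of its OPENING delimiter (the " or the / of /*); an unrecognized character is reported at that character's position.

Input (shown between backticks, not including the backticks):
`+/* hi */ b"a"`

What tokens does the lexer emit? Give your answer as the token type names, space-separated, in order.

Answer: PLUS ID STR

Derivation:
pos=0: emit PLUS '+'
pos=1: enter COMMENT mode (saw '/*')
exit COMMENT mode (now at pos=9)
pos=10: emit ID 'b' (now at pos=11)
pos=11: enter STRING mode
pos=11: emit STR "a" (now at pos=14)
DONE. 3 tokens: [PLUS, ID, STR]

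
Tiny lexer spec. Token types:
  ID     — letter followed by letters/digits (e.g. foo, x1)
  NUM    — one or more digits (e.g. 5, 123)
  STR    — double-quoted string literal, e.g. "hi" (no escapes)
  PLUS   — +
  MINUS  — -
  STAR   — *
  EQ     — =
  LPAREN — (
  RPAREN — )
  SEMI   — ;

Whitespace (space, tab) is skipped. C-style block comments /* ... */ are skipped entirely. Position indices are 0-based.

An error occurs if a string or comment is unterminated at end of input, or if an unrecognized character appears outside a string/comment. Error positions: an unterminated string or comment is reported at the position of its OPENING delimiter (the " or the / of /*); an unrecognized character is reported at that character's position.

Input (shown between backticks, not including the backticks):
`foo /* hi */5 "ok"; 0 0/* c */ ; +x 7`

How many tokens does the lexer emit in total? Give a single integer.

pos=0: emit ID 'foo' (now at pos=3)
pos=4: enter COMMENT mode (saw '/*')
exit COMMENT mode (now at pos=12)
pos=12: emit NUM '5' (now at pos=13)
pos=14: enter STRING mode
pos=14: emit STR "ok" (now at pos=18)
pos=18: emit SEMI ';'
pos=20: emit NUM '0' (now at pos=21)
pos=22: emit NUM '0' (now at pos=23)
pos=23: enter COMMENT mode (saw '/*')
exit COMMENT mode (now at pos=30)
pos=31: emit SEMI ';'
pos=33: emit PLUS '+'
pos=34: emit ID 'x' (now at pos=35)
pos=36: emit NUM '7' (now at pos=37)
DONE. 10 tokens: [ID, NUM, STR, SEMI, NUM, NUM, SEMI, PLUS, ID, NUM]

Answer: 10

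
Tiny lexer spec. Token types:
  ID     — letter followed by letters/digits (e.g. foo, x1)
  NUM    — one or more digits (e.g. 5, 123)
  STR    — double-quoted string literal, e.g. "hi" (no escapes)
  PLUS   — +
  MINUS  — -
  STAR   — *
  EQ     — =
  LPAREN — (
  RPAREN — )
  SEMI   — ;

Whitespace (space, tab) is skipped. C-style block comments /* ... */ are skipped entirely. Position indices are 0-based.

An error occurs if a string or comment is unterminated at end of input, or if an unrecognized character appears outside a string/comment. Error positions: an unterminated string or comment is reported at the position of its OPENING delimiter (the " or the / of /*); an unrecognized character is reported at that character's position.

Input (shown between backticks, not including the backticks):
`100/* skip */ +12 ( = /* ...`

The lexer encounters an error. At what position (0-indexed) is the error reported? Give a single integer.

Answer: 22

Derivation:
pos=0: emit NUM '100' (now at pos=3)
pos=3: enter COMMENT mode (saw '/*')
exit COMMENT mode (now at pos=13)
pos=14: emit PLUS '+'
pos=15: emit NUM '12' (now at pos=17)
pos=18: emit LPAREN '('
pos=20: emit EQ '='
pos=22: enter COMMENT mode (saw '/*')
pos=22: ERROR — unterminated comment (reached EOF)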